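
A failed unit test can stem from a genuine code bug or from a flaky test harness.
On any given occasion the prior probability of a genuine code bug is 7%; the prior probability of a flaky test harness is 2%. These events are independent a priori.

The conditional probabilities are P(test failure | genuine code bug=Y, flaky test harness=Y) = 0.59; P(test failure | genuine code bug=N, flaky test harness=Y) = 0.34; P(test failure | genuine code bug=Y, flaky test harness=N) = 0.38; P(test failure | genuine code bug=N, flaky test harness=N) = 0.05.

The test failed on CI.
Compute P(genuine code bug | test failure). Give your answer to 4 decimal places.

P(test failure) = 0.05·0.93·0.98 + 0.34·0.93·0.02 + 0.38·0.07·0.98 + 0.59·0.07·0.02 = 0.045570 + 0.006324 + 0.026068 + 0.000826 = 0.078788
Of this, 0.026894 comes from 0.026068 + 0.000826 (the genuine code bug=true cases).
Hence the posterior is 0.026894/0.078788 ≈ 0.3413.

P(genuine code bug | test failure) ≈ 0.3413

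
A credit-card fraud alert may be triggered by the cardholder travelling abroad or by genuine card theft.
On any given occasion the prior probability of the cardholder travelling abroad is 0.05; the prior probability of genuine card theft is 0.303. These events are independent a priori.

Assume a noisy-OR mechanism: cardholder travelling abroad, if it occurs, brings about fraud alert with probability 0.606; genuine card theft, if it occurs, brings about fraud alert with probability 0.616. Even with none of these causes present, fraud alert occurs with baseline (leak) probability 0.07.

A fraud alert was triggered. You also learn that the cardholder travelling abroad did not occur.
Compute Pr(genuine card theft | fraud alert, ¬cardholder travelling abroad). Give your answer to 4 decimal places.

Under noisy-OR, P(fraud alert | causes) = 1 − (1−0.07)·∏(1−qᵢ) over the active causes.
P(fraud alert | ¬cardholder travelling abroad) = 0.07*0.697 + 0.64288*0.303 = 0.048790 + 0.194793 = 0.243583
Restricting to configurations with genuine card theft present: 0.64288*0.303 = 0.194793.
Hence the posterior is 0.194793/0.243583 ≈ 0.7997.

Pr(genuine card theft | fraud alert, ¬cardholder travelling abroad) ≈ 0.7997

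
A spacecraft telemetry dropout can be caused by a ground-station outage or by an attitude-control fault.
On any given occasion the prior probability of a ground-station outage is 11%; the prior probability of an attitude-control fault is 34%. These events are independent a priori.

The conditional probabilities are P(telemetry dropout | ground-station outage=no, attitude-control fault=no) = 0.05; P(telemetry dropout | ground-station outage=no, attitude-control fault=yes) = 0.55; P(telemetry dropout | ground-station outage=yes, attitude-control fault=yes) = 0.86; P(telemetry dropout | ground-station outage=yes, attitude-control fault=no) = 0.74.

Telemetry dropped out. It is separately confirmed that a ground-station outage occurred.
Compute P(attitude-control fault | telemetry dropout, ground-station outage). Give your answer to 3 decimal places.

P(attitude-control fault | telemetry dropout, ground-station outage) ≈ 0.374

Enumerate both values of attitude-control fault and weight by the priors:
  P(telemetry dropout | ground-station outage) = 0.74·0.66 + 0.86·0.34
        = 0.488400 + 0.292400 = 0.780800
Configurations with attitude-control fault contribute 0.292400, so
  P(attitude-control fault | telemetry dropout, ground-station outage) = 0.292400 / 0.780800 ≈ 0.374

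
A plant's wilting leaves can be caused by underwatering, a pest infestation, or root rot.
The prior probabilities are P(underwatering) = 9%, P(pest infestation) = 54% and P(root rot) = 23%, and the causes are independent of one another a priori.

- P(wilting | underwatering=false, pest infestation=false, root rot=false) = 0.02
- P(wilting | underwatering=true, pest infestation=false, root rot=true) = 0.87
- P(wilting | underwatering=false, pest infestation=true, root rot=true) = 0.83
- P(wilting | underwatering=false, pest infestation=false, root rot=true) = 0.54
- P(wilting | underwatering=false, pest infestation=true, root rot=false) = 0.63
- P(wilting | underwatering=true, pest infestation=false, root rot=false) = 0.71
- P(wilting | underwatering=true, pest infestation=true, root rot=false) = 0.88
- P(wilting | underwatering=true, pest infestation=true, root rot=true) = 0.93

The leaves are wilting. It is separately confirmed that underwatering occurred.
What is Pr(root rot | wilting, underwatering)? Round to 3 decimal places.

Pr(root rot | wilting, underwatering) ≈ 0.252

By total probability over the 4 (pest infestation, root rot) configurations:
  P(wilting | underwatering) = 0.71·0.46·0.77 + 0.87·0.46·0.23 + 0.88·0.54·0.77 + 0.93·0.54·0.23
        = 0.251482 + 0.092046 + 0.365904 + 0.115506 = 0.824938
Keeping only the root rot-present terms gives 0.207552, so
  P(root rot | wilting, underwatering) = 0.207552 / 0.824938 ≈ 0.252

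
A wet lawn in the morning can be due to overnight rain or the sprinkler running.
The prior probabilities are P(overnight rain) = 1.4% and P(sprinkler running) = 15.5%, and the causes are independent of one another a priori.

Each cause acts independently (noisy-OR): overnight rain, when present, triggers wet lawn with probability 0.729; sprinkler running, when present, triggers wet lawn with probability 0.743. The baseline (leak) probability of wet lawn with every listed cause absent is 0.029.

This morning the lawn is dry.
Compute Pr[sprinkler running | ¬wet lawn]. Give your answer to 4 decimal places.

Under noisy-OR, P(wet lawn | causes) = 1 − (1−0.029)·∏(1−qᵢ) over the active causes.
By total probability over the 4 (overnight rain, sprinkler running) configurations:
  P(¬wet lawn) = 0.971*0.986*0.845 + 0.249547*0.986*0.155 + 0.263141*0.014*0.845 + 0.067627*0.014*0.155
        = 0.809008 + 0.038138 + 0.003113 + 0.000147 = 0.850406
The terms with sprinkler running present sum to 0.038285, so
  P(sprinkler running | ¬wet lawn) = 0.038285 / 0.850406 ≈ 0.0450

Pr[sprinkler running | ¬wet lawn] ≈ 0.0450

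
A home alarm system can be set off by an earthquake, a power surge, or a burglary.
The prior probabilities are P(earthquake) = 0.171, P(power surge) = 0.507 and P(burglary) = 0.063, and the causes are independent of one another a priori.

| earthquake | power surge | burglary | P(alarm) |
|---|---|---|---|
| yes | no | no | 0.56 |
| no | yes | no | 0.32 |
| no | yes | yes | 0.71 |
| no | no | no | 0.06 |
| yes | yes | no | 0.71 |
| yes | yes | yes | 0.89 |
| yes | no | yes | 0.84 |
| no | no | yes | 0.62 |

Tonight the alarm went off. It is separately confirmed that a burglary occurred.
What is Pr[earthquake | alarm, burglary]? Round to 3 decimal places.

Pr[earthquake | alarm, burglary] ≈ 0.211

Numerator (weight on configurations with earthquake): 0.070815 + 0.077160 = 0.147975
Denominator P(alarm | burglary): 0.62·0.829·0.493 + 0.71·0.829·0.507 + 0.84·0.171·0.493 + 0.89·0.171·0.507 = 0.699782
Posterior = 0.147975 / 0.699782 ≈ 0.211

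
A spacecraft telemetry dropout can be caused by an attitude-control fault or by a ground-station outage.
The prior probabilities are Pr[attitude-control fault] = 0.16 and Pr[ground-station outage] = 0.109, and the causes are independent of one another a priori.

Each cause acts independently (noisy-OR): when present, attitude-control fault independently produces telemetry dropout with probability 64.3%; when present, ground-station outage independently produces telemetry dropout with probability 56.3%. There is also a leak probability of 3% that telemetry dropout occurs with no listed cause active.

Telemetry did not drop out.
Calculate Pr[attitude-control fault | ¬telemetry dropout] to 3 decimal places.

Pr[attitude-control fault | ¬telemetry dropout] ≈ 0.064

Under noisy-OR, P(telemetry dropout | causes) = 1 − (1−0.03)·∏(1−qᵢ) over the active causes.
By total probability over the 4 (attitude-control fault, ground-station outage) configurations:
  P(¬telemetry dropout) = 0.97·0.84·0.891 + 0.42389·0.84·0.109 + 0.34629·0.16·0.891 + 0.151329·0.16·0.109
        = 0.725987 + 0.038811 + 0.049367 + 0.002639 = 0.816804
Keeping only the attitude-control fault-present terms gives 0.052006, so
  P(attitude-control fault | ¬telemetry dropout) = 0.052006 / 0.816804 ≈ 0.064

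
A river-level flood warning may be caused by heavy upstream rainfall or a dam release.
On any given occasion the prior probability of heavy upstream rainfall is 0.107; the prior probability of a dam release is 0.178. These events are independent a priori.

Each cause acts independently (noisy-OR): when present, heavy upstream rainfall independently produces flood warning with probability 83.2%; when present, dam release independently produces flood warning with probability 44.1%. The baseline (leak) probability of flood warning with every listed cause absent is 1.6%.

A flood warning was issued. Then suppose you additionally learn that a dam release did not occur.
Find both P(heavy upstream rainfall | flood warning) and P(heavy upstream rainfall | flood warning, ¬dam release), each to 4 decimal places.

Under noisy-OR, P(flood warning | causes) = 1 − (1−0.016)·∏(1−qᵢ) over the active causes.
P(flood warning) = 0.016·0.893·0.822 + 0.449944·0.893·0.178 + 0.834688·0.107·0.822 + 0.907591·0.107·0.178 = 0.011745 + 0.071520 + 0.073414 + 0.017286 = 0.173965
Of this, 0.090700 comes from 0.073414 + 0.017286 (the heavy upstream rainfall=true cases).
Hence the posterior is 0.090700/0.173965 ≈ 0.5214.

Now condition on the additional information:
P(flood warning | ¬dam release) = 0.016×0.893 + 0.834688×0.107 = 0.014288 + 0.089312 = 0.103600
The heavy upstream rainfall-present share is 0.834688×0.107 = 0.089312.
Hence the posterior is 0.089312/0.103600 ≈ 0.8621.

P(heavy upstream rainfall | flood warning) ≈ 0.5214; P(heavy upstream rainfall | flood warning, ¬dam release) ≈ 0.8621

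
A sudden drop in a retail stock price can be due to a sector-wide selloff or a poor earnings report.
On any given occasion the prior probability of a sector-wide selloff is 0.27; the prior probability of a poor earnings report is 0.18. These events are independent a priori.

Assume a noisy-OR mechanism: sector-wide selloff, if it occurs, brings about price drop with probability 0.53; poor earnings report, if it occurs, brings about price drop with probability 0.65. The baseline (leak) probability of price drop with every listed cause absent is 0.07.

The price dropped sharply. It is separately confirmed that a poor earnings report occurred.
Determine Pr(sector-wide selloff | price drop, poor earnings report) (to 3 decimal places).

Under noisy-OR, P(price drop | causes) = 1 − (1−0.07)·∏(1−qᵢ) over the active causes.
By total probability over both values of sector-wide selloff:
  P(price drop | poor earnings report) = 0.6745×0.73 + 0.847015×0.27
        = 0.492385 + 0.228694 = 0.721079
Configurations with sector-wide selloff contribute 0.228694, so
  P(sector-wide selloff | price drop, poor earnings report) = 0.228694 / 0.721079 ≈ 0.317

Pr(sector-wide selloff | price drop, poor earnings report) ≈ 0.317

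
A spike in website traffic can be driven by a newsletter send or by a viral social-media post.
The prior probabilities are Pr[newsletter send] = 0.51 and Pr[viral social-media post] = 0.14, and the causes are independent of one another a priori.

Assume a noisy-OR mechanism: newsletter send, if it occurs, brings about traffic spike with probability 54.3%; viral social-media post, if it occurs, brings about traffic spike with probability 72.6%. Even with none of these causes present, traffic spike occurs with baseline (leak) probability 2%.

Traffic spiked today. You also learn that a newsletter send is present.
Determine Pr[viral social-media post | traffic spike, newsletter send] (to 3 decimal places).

Under noisy-OR, P(traffic spike | causes) = 1 − (1−0.02)·∏(1−qᵢ) over the active causes.
Weight on viral social-media post=true, given the evidence: 0.877286×0.14 = 0.122820
Denominator P(traffic spike | newsletter send): 0.55214×0.86 + 0.877286×0.14 = 0.597660
Posterior = 0.122820 / 0.597660 ≈ 0.206

Pr[viral social-media post | traffic spike, newsletter send] ≈ 0.206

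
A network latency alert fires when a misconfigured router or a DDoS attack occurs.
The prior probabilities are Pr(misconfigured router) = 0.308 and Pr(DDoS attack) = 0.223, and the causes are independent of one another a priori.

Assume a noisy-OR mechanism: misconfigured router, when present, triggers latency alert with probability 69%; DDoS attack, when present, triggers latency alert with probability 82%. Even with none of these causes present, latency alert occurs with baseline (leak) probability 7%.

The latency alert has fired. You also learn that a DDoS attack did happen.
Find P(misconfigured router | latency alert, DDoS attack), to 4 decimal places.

P(misconfigured router | latency alert, DDoS attack) ≈ 0.3364

Under noisy-OR, P(latency alert | causes) = 1 − (1−0.07)·∏(1−qᵢ) over the active causes.
Weight on misconfigured router=true, given the evidence: 0.948106·0.308 = 0.292017
Denominator P(latency alert | DDoS attack): 0.8326·0.692 + 0.948106·0.308 = 0.868176
P(misconfigured router | latency alert, DDoS attack) = 0.292017/0.868176 ≈ 0.3364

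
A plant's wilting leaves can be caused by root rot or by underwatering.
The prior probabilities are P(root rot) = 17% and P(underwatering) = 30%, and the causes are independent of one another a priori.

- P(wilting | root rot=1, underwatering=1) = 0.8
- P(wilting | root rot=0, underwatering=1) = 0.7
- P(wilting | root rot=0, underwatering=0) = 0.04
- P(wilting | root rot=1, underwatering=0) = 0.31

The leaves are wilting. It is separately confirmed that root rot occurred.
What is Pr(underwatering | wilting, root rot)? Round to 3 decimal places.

Pr(underwatering | wilting, root rot) ≈ 0.525

Numerator (weight on configurations with underwatering): 0.8×0.3 = 0.240000
The normalizing constant is 0.31×0.7 + 0.8×0.3 = 0.457000
Posterior = 0.240000 / 0.457000 ≈ 0.525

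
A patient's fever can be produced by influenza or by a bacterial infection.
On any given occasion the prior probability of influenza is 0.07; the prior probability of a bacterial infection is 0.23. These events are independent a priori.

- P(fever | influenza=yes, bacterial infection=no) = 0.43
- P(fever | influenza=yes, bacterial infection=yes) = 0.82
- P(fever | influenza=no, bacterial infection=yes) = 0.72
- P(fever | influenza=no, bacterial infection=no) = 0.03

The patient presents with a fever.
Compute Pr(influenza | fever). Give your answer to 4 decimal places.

Numerator (weight on configurations with influenza): 0.023177 + 0.013202 = 0.036379
Normalizer over all consistent configurations: 0.03·0.93·0.77 + 0.72·0.93·0.23 + 0.43·0.07·0.77 + 0.82·0.07·0.23 = 0.211870
P(influenza | fever) = 0.036379/0.211870 ≈ 0.1717

Pr(influenza | fever) ≈ 0.1717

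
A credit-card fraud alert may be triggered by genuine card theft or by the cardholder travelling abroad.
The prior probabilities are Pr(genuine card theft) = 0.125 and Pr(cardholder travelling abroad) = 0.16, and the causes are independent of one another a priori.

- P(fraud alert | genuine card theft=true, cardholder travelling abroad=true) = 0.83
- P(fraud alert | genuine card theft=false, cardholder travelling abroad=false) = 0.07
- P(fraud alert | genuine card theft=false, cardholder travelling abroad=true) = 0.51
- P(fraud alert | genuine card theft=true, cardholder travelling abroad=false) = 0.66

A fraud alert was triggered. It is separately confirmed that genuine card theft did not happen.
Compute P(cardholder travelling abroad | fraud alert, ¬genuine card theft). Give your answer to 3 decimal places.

P(cardholder travelling abroad | fraud alert, ¬genuine card theft) ≈ 0.581

Sum P(fraud alert|·) weighted by the priors over both values of cardholder travelling abroad:
  P(fraud alert | ¬genuine card theft) = 0.07·0.84 + 0.51·0.16
        = 0.058800 + 0.081600 = 0.140400
The terms with cardholder travelling abroad present sum to 0.081600, so
  P(cardholder travelling abroad | fraud alert, ¬genuine card theft) = 0.081600 / 0.140400 ≈ 0.581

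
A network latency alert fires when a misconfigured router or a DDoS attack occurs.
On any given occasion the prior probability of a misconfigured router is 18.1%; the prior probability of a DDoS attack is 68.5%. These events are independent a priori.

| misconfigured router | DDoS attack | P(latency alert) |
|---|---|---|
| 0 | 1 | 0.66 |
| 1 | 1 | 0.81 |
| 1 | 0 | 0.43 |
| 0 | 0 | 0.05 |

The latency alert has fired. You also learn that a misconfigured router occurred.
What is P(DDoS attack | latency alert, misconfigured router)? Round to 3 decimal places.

By total probability over both values of DDoS attack:
  P(latency alert | misconfigured router) = 0.43*0.315 + 0.81*0.685
        = 0.135450 + 0.554850 = 0.690300
Keeping only the DDoS attack-present terms gives 0.554850, so
  P(DDoS attack | latency alert, misconfigured router) = 0.554850 / 0.690300 ≈ 0.804

P(DDoS attack | latency alert, misconfigured router) ≈ 0.804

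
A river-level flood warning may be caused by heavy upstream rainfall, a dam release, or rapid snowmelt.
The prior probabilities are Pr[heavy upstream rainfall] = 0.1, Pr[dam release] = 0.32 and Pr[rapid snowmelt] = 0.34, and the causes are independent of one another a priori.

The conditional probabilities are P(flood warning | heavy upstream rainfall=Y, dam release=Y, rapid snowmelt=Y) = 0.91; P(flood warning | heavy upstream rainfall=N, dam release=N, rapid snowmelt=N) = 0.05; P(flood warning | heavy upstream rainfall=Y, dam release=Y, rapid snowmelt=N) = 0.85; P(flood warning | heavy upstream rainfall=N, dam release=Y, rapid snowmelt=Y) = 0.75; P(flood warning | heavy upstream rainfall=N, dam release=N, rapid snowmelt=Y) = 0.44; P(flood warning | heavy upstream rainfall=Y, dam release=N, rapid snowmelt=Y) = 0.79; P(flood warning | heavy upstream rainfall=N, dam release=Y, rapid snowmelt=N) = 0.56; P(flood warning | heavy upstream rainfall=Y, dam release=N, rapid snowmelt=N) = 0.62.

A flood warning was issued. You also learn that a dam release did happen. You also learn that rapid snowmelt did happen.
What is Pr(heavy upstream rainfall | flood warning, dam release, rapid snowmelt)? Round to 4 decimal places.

Numerator (weight on configurations with heavy upstream rainfall): 0.91*0.1 = 0.091000
Denominator P(flood warning | dam release, rapid snowmelt): 0.75*0.9 + 0.91*0.1 = 0.766000
Posterior = 0.091000 / 0.766000 ≈ 0.1188

Pr(heavy upstream rainfall | flood warning, dam release, rapid snowmelt) ≈ 0.1188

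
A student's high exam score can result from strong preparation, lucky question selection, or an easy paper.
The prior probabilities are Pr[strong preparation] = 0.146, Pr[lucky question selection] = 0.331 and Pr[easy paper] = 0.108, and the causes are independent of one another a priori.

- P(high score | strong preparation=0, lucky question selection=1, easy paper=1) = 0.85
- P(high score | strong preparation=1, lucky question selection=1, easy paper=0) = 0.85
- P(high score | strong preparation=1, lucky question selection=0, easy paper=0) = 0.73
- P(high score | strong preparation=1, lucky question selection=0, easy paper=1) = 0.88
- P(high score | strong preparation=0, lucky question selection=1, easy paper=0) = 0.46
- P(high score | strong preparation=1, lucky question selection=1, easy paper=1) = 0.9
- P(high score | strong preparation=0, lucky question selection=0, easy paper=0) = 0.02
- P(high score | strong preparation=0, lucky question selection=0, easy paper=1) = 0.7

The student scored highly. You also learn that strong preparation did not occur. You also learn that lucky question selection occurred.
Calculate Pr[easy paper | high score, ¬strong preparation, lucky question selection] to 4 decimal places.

Pr[easy paper | high score, ¬strong preparation, lucky question selection] ≈ 0.1828

Enumerate both values of easy paper and weight by the priors:
  P(high score | ¬strong preparation, lucky question selection) = 0.46·0.892 + 0.85·0.108
        = 0.410320 + 0.091800 = 0.502120
Configurations with easy paper contribute 0.091800, so
  P(easy paper | high score, ¬strong preparation, lucky question selection) = 0.091800 / 0.502120 ≈ 0.1828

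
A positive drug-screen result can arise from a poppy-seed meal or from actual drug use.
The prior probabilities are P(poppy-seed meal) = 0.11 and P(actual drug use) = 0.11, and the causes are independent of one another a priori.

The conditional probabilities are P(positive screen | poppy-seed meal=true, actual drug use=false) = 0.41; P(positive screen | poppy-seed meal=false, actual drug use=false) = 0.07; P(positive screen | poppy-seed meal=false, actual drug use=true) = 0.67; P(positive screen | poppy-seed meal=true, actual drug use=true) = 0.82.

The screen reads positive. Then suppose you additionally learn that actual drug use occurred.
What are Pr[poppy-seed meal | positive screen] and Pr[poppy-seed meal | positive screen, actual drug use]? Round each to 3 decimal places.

Pr[poppy-seed meal | positive screen] ≈ 0.293; Pr[poppy-seed meal | positive screen, actual drug use] ≈ 0.131

P(positive screen) = 0.07·0.89·0.89 + 0.67·0.89·0.11 + 0.41·0.11·0.89 + 0.82·0.11·0.11 = 0.055447 + 0.065593 + 0.040139 + 0.009922 = 0.171101
Restricting to configurations with poppy-seed meal present: 0.040139 + 0.009922 = 0.050061.
Hence the posterior is 0.050061/0.171101 ≈ 0.293.

Now also conditioning on actual drug use=true:
P(positive screen | actual drug use) = 0.67×0.89 + 0.82×0.11 = 0.596300 + 0.090200 = 0.686500
Restricting to configurations with poppy-seed meal present: 0.82×0.11 = 0.090200.
Hence the posterior is 0.090200/0.686500 ≈ 0.131.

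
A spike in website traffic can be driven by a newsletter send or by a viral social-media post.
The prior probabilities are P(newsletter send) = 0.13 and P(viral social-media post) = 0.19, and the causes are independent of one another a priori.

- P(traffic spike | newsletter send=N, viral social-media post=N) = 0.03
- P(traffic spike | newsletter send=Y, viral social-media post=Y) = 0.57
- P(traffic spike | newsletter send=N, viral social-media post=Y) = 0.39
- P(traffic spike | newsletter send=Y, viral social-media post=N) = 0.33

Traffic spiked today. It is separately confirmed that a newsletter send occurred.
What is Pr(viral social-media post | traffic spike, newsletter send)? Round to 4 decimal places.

P(traffic spike | newsletter send) = 0.33×0.81 + 0.57×0.19 = 0.267300 + 0.108300 = 0.375600
Of this, 0.108300 comes from 0.57×0.19 (the viral social-media post=true cases).
P(viral social-media post | traffic spike, newsletter send) = 0.108300 / 0.375600 ≈ 0.2883

Pr(viral social-media post | traffic spike, newsletter send) ≈ 0.2883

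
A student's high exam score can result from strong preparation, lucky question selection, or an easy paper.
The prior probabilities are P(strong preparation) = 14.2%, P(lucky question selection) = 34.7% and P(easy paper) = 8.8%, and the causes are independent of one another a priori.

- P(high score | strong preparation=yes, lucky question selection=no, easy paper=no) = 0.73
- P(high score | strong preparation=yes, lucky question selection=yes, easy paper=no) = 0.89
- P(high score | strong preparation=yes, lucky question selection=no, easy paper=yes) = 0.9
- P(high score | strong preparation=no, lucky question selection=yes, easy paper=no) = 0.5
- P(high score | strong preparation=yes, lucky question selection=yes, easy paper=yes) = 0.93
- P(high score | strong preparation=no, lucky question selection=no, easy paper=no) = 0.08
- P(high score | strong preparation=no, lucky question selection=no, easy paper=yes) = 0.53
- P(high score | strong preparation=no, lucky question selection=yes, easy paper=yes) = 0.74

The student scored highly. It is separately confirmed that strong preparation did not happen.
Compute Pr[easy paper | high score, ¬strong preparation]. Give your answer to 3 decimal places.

Pr[easy paper | high score, ¬strong preparation] ≈ 0.205

Weight on easy paper=true, given the evidence: 0.030456 + 0.022597 = 0.053053
Normalizer over all consistent configurations: 0.08·0.653·0.912 + 0.53·0.653·0.088 + 0.5·0.347·0.912 + 0.74·0.347·0.088 = 0.258928
Posterior = 0.053053 / 0.258928 ≈ 0.205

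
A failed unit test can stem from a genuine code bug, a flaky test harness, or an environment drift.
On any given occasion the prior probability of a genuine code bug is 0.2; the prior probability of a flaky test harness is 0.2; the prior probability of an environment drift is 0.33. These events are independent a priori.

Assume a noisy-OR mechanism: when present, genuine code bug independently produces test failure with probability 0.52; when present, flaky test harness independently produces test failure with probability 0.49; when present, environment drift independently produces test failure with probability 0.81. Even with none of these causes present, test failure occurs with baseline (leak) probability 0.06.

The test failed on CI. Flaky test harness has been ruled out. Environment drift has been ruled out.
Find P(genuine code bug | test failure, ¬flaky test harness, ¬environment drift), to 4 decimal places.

Under noisy-OR, P(test failure | causes) = 1 − (1−0.06)·∏(1−qᵢ) over the active causes.
Sum P(test failure|·) weighted by the priors over both values of genuine code bug:
  P(test failure | ¬flaky test harness, ¬environment drift) = 0.06×0.8 + 0.5488×0.2
        = 0.048000 + 0.109760 = 0.157760
Configurations with genuine code bug contribute 0.109760, so
  P(genuine code bug | test failure, ¬flaky test harness, ¬environment drift) = 0.109760 / 0.157760 ≈ 0.6957

P(genuine code bug | test failure, ¬flaky test harness, ¬environment drift) ≈ 0.6957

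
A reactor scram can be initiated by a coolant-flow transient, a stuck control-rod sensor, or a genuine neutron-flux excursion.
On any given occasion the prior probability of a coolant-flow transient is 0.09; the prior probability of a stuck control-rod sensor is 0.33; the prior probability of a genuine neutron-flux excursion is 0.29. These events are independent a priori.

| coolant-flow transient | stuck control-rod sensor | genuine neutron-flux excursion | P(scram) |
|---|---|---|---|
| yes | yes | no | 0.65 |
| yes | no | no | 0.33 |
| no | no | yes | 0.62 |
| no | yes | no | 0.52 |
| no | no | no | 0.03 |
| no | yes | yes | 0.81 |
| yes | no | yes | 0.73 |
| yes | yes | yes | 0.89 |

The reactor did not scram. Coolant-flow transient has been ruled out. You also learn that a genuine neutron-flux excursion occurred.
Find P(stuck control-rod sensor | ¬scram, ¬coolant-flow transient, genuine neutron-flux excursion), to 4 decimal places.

By total probability over both values of stuck control-rod sensor:
  P(¬scram | ¬coolant-flow transient, genuine neutron-flux excursion) = 0.38·0.67 + 0.19·0.33
        = 0.254600 + 0.062700 = 0.317300
Keeping only the stuck control-rod sensor-present terms gives 0.062700, so
  P(stuck control-rod sensor | ¬scram, ¬coolant-flow transient, genuine neutron-flux excursion) = 0.062700 / 0.317300 ≈ 0.1976

P(stuck control-rod sensor | ¬scram, ¬coolant-flow transient, genuine neutron-flux excursion) ≈ 0.1976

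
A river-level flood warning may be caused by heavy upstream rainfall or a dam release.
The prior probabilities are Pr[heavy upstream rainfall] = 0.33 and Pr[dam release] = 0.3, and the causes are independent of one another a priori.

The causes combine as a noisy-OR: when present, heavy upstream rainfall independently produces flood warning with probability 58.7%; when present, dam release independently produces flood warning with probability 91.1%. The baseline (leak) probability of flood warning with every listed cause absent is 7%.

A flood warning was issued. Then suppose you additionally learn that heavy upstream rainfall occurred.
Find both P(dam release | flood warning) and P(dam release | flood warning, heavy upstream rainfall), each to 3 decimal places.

P(dam release | flood warning) ≈ 0.615; P(dam release | flood warning, heavy upstream rainfall) ≈ 0.402

Under noisy-OR, P(flood warning | causes) = 1 − (1−0.07)·∏(1−qᵢ) over the active causes.
Enumerate the 4 (heavy upstream rainfall, dam release) configurations and weight by the priors:
  P(flood warning) = 0.07*0.67*0.7 + 0.91723*0.67*0.3 + 0.61591*0.33*0.7 + 0.965816*0.33*0.3
        = 0.032830 + 0.184363 + 0.142275 + 0.095616 = 0.455084
Keeping only the dam release-present terms gives 0.279979, so
  P(dam release | flood warning) = 0.279979 / 0.455084 ≈ 0.615

Now also conditioning on heavy upstream rainfall=true:
Weight on dam release=true, given the evidence: 0.965816×0.3 = 0.289745
Denominator P(flood warning | heavy upstream rainfall): 0.61591×0.7 + 0.965816×0.3 = 0.720882
P(dam release | flood warning, heavy upstream rainfall) = 0.289745/0.720882 ≈ 0.402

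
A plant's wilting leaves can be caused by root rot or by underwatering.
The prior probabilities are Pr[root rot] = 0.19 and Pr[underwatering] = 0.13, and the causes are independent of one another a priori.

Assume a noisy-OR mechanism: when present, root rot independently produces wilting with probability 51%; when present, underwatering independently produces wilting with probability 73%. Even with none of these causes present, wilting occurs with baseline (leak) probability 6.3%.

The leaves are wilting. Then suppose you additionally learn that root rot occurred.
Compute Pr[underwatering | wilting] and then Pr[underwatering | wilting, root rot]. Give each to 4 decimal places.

Pr[underwatering | wilting] ≈ 0.4284; Pr[underwatering | wilting, root rot] ≈ 0.1949

Under noisy-OR, P(wilting | causes) = 1 − (1−0.063)·∏(1−qᵢ) over the active causes.
Weight on underwatering=true, given the evidence: 0.078660 + 0.021638 = 0.100298
Denominator P(wilting): 0.063×0.81×0.87 + 0.74701×0.81×0.13 + 0.54087×0.19×0.87 + 0.876035×0.19×0.13 = 0.234100
P(underwatering | wilting) = 0.100298/0.234100 ≈ 0.4284

Now condition on the additional information:
Enumerate both values of underwatering and weight by the priors:
  P(wilting | root rot) = 0.54087*0.87 + 0.876035*0.13
        = 0.470557 + 0.113885 = 0.584442
Keeping only the underwatering-present terms gives 0.113885, so
  P(underwatering | wilting, root rot) = 0.113885 / 0.584442 ≈ 0.1949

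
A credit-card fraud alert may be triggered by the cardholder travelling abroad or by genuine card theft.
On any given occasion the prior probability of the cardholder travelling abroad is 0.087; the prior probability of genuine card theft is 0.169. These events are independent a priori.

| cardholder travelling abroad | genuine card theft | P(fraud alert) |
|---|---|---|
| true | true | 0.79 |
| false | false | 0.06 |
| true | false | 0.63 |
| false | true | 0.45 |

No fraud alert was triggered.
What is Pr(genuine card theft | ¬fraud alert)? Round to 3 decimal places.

Pr(genuine card theft | ¬fraud alert) ≈ 0.106

Sum P(¬fraud alert|·) weighted by the priors over the 4 (cardholder travelling abroad, genuine card theft) configurations:
  P(¬fraud alert) = 0.94*0.913*0.831 + 0.55*0.913*0.169 + 0.37*0.087*0.831 + 0.21*0.087*0.169
        = 0.713181 + 0.084863 + 0.026750 + 0.003088 = 0.827882
Keeping only the genuine card theft-present terms gives 0.087951, so
  P(genuine card theft | ¬fraud alert) = 0.087951 / 0.827882 ≈ 0.106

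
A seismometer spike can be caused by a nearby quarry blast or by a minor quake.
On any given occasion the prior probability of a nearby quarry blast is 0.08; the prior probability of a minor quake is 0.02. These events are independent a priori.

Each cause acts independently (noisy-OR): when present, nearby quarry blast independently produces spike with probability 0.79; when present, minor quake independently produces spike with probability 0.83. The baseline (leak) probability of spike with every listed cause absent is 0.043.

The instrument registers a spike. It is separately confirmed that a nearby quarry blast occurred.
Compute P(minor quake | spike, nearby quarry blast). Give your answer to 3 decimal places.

Under noisy-OR, P(spike | causes) = 1 − (1−0.043)·∏(1−qᵢ) over the active causes.
P(spike | nearby quarry blast) = 0.79903*0.98 + 0.965835*0.02 = 0.783049 + 0.019317 = 0.802366
Of this, 0.019317 comes from 0.965835*0.02 (the minor quake=true cases).
P(minor quake | spike, nearby quarry blast) = 0.019317 / 0.802366 ≈ 0.024

P(minor quake | spike, nearby quarry blast) ≈ 0.024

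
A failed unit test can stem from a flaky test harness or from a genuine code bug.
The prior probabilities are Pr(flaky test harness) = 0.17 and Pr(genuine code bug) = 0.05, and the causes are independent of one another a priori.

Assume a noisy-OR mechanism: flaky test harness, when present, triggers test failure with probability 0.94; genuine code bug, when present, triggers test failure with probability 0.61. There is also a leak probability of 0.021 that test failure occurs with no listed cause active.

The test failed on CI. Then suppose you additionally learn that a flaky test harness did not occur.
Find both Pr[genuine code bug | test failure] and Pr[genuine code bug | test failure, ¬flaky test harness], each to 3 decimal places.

Pr[genuine code bug | test failure] ≈ 0.168; Pr[genuine code bug | test failure, ¬flaky test harness] ≈ 0.608

Under noisy-OR, P(test failure | causes) = 1 − (1−0.021)·∏(1−qᵢ) over the active causes.
P(test failure) = 0.021·0.83·0.95 + 0.61819·0.83·0.05 + 0.94126·0.17·0.95 + 0.977091·0.17·0.05 = 0.016559 + 0.025655 + 0.152013 + 0.008305 = 0.202532
Of this, 0.033960 comes from 0.025655 + 0.008305 (the genuine code bug=true cases).
P(genuine code bug | test failure) = 0.033960 / 0.202532 ≈ 0.168

Now condition on the additional information:
Weight on genuine code bug=true, given the evidence: 0.61819·0.05 = 0.030910
The normalizing constant is 0.021·0.95 + 0.61819·0.05 = 0.050860
P(genuine code bug | test failure, ¬flaky test harness) = 0.030910/0.050860 ≈ 0.608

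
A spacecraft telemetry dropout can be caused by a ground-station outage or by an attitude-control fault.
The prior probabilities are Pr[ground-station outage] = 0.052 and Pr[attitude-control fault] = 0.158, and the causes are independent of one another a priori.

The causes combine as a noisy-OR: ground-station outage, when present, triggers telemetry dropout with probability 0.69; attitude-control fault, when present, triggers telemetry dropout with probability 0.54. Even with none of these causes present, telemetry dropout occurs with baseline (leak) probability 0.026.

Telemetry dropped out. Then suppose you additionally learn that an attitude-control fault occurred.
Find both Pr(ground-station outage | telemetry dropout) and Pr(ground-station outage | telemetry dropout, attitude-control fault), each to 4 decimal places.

Under noisy-OR, P(telemetry dropout | causes) = 1 − (1−0.026)·∏(1−qᵢ) over the active causes.
Numerator (weight on configurations with ground-station outage): 0.030564 + 0.007075 = 0.037639
Normalizer over all consistent configurations: 0.026×0.948×0.842 + 0.55196×0.948×0.158 + 0.69806×0.052×0.842 + 0.861108×0.052×0.158 = 0.141068
P(ground-station outage | telemetry dropout) = 0.037639/0.141068 ≈ 0.2668

Now also conditioning on attitude-control fault=true:
For the numerator, keep only ground-station outage=true terms: 0.861108*0.052 = 0.044778
The normalizing constant is 0.55196*0.948 + 0.861108*0.052 = 0.568036
Posterior = 0.044778 / 0.568036 ≈ 0.0788
The drop from 0.2668 to 0.0788 is the explaining-away (discounting) effect.

Pr(ground-station outage | telemetry dropout) ≈ 0.2668; Pr(ground-station outage | telemetry dropout, attitude-control fault) ≈ 0.0788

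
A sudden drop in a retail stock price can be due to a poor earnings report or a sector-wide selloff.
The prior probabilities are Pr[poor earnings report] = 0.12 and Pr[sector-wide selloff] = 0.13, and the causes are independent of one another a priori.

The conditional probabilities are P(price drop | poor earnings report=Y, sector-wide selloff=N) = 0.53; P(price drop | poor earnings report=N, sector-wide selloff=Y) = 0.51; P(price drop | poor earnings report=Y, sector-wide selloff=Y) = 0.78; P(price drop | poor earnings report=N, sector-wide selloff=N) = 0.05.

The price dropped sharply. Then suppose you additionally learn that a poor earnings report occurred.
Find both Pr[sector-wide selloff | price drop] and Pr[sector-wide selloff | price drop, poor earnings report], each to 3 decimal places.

P(price drop) = 0.05×0.88×0.87 + 0.51×0.88×0.13 + 0.53×0.12×0.87 + 0.78×0.12×0.13 = 0.038280 + 0.058344 + 0.055332 + 0.012168 = 0.164124
Of this, 0.070512 comes from 0.058344 + 0.012168 (the sector-wide selloff=true cases).
Hence the posterior is 0.070512/0.164124 ≈ 0.430.

Now condition on the additional information:
P(price drop | poor earnings report) = 0.53×0.87 + 0.78×0.13 = 0.461100 + 0.101400 = 0.562500
Of this, 0.101400 comes from 0.78×0.13 (the sector-wide selloff=true cases).
So P(sector-wide selloff | price drop, poor earnings report) = 0.101400/0.562500 ≈ 0.180.
The drop from 0.430 to 0.180 is the explaining-away (discounting) effect.

Pr[sector-wide selloff | price drop] ≈ 0.430; Pr[sector-wide selloff | price drop, poor earnings report] ≈ 0.180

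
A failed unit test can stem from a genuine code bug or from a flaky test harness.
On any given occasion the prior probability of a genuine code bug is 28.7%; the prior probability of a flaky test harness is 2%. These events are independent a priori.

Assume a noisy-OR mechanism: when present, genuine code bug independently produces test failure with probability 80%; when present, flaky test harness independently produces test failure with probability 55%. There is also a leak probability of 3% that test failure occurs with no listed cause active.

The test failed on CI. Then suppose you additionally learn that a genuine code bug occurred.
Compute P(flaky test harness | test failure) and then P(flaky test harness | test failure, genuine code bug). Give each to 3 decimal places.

Under noisy-OR, P(test failure | causes) = 1 − (1−0.03)·∏(1−qᵢ) over the active causes.
P(test failure) = 0.03×0.713×0.98 + 0.5635×0.713×0.02 + 0.806×0.287×0.98 + 0.9127×0.287×0.02 = 0.020962 + 0.008036 + 0.226696 + 0.005239 = 0.260933
Of this, 0.013275 comes from 0.008036 + 0.005239 (the flaky test harness=true cases).
P(flaky test harness | test failure) = 0.013275 / 0.260933 ≈ 0.051

Now condition on the additional information:
Numerator (weight on configurations with flaky test harness): 0.9127*0.02 = 0.018254
Denominator P(test failure | genuine code bug): 0.806*0.98 + 0.9127*0.02 = 0.808134
P(flaky test harness | test failure, genuine code bug) = 0.018254/0.808134 ≈ 0.023

P(flaky test harness | test failure) ≈ 0.051; P(flaky test harness | test failure, genuine code bug) ≈ 0.023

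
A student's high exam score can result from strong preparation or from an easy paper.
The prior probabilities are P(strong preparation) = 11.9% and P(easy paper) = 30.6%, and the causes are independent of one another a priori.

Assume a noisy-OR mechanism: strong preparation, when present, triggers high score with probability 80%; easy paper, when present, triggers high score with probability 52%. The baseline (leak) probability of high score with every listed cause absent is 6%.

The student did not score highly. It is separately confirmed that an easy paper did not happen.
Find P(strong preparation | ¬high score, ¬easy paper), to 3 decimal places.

Under noisy-OR, P(high score | causes) = 1 − (1−0.06)·∏(1−qᵢ) over the active causes.
Enumerate both values of strong preparation and weight by the priors:
  P(¬high score | ¬easy paper) = 0.94·0.881 + 0.188·0.119
        = 0.828140 + 0.022372 = 0.850512
The terms with strong preparation present sum to 0.022372, so
  P(strong preparation | ¬high score, ¬easy paper) = 0.022372 / 0.850512 ≈ 0.026

P(strong preparation | ¬high score, ¬easy paper) ≈ 0.026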